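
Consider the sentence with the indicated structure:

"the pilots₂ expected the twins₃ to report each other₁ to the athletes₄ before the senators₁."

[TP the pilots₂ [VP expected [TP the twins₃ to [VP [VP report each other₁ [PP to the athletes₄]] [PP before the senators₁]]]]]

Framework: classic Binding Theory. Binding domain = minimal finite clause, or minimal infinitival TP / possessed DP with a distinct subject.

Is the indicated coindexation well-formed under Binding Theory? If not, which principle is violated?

Principle A

The two coindexed NPs are *the senators₁* and *each other₁*.
*each other₁* is an anaphor. Principle A requires it to be bound within its binding domain — the embedded TP, whose subject is the twins₃.
Within that domain it is c-commanded by *the twins₃*, which does not share its index.
*the senators₁* does not c-command the anaphor at all.
The anaphor is unbound in its domain → Principle A violation.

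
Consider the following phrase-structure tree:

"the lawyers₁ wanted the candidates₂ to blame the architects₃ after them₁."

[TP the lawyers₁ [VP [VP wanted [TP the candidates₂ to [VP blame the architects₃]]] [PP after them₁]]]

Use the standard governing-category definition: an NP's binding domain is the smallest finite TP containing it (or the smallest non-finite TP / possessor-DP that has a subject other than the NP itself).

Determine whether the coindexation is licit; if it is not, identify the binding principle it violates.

Principle B

The two coindexed NPs are *the lawyers₁* and *them₁*.
*them₁* is a pronoun. Its binding domain is the matrix TP, whose subject is the lawyers₁.
*the lawyers₁* c-commands it within that domain and carries the same index.
The pronoun is locally bound → Principle B violation.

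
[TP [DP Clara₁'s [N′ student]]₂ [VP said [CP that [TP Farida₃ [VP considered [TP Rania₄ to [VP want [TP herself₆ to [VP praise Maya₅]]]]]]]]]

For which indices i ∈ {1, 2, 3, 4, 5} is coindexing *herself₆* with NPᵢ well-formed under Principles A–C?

{4}

*herself* is an anaphor, so Principle A applies: it must be bound in its binding domain.
Binding domain of *herself₆*: the embedded TP, whose subject is Rania₄.
*Clara₁* does not c-command the anaphor → cannot bind it.
*[Clara₁'s student]₂* c-commands the anaphor but is outside its binding domain → cannot satisfy Principle A.
*Farida₃* c-commands the anaphor but is outside its binding domain → cannot satisfy Principle A.
*Rania₄* c-commands the anaphor within its binding domain → licit binder.
*Maya₅* does not c-command the anaphor → cannot bind it.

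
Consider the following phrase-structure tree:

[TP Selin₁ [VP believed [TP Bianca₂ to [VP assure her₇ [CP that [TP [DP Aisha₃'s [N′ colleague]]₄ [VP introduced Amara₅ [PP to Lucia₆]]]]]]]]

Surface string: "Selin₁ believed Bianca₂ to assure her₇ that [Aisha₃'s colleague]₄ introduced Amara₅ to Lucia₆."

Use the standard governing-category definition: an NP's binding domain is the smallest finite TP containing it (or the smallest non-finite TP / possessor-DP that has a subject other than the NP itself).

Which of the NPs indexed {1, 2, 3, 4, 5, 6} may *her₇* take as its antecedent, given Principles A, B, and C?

{1}

*her* is a pronoun, so Principle B applies: it must be free in its binding domain.
Binding domain of *her₇*: the embedded TP, whose subject is Bianca₂.
*Selin₁* c-commands the pronoun but from outside its binding domain, and is not c-commanded by it → coindexation permitted.
*Bianca₂* c-commands the pronoun within its binding domain → coindexation would violate Principle B.
*Aisha₃*: the pronoun c-commands this R-expression → coindexation would violate Principle C on *Aisha₃*.
*[Aisha₃'s colleague]₄*: the pronoun c-commands this R-expression → coindexation would violate Principle C on *[Aisha₃'s colleague]₄*.
*Amara₅*: the pronoun c-commands this R-expression → coindexation would violate Principle C on *Amara₅*.
*Lucia₆*: the pronoun c-commands this R-expression → coindexation would violate Principle C on *Lucia₆*.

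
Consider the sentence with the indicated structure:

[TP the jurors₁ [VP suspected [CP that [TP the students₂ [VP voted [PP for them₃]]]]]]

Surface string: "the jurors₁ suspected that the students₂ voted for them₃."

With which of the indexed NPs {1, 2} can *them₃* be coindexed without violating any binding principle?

{1}

*them* is a pronoun, so Principle B applies: it must be free in its binding domain.
Binding domain of *them₃*: the embedded TP, whose subject is the students₂.
*the jurors₁* c-commands the pronoun but from outside its binding domain, and is not c-commanded by it → coindexation permitted.
*the students₂* c-commands the pronoun within its binding domain → coindexation would violate Principle B.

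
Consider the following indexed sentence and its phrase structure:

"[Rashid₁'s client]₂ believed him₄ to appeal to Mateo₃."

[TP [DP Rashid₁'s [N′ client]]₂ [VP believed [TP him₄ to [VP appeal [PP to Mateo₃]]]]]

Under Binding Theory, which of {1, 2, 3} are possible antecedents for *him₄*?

{1}

*him* is a pronoun, so Principle B applies: it must be free in its binding domain.
Binding domain of *him₄*: the matrix TP, whose subject is [Rashid₁'s client]₂.
*Rashid₁* and the pronoun do not c-command one another → neither Principle B nor Principle C is at stake; coindexation permitted.
*[Rashid₁'s client]₂* c-commands the pronoun within its binding domain → coindexation would violate Principle B.
*Mateo₃*: the pronoun c-commands this R-expression → coindexation would violate Principle C on *Mateo₃*.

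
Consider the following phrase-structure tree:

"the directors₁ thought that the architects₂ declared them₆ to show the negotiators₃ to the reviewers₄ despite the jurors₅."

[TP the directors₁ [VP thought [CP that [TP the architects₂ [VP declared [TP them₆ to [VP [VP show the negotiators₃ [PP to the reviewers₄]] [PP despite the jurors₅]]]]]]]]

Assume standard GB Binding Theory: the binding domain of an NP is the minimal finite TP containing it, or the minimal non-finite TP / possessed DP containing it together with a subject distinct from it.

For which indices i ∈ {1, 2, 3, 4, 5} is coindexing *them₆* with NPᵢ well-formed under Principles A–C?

*them* is a pronoun, so Principle B applies: it must be free in its binding domain.
Binding domain of *them₆*: the embedded TP, whose subject is the architects₂.
*the directors₁* c-commands the pronoun but from outside its binding domain, and is not c-commanded by it → coindexation permitted.
*the architects₂* c-commands the pronoun within its binding domain → coindexation would violate Principle B.
*the negotiators₃*: the pronoun c-commands this R-expression → coindexation would violate Principle C on *the negotiators₃*.
*the reviewers₄*: the pronoun c-commands this R-expression → coindexation would violate Principle C on *the reviewers₄*.
*the jurors₅*: the pronoun c-commands this R-expression → coindexation would violate Principle C on *the jurors₅*.

{1}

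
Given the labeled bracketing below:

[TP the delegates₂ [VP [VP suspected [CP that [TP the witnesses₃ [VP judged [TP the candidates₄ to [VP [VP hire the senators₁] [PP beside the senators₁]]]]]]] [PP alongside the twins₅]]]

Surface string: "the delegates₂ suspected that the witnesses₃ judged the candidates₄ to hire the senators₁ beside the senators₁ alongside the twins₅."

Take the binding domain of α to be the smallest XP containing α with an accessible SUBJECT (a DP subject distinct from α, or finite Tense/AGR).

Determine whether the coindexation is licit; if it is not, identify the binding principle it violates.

The two coindexed NPs are *the senators₁* and *the senators₁*.
*the senators₁* is an R-expression; no coindexed NP c-commands it, so Principle C holds.
*the senators₁* is an R-expression; *the senators₁* does not c-command it, and no other NP shares its index, so Principle C is satisfied.
All principles are respected.

grammatical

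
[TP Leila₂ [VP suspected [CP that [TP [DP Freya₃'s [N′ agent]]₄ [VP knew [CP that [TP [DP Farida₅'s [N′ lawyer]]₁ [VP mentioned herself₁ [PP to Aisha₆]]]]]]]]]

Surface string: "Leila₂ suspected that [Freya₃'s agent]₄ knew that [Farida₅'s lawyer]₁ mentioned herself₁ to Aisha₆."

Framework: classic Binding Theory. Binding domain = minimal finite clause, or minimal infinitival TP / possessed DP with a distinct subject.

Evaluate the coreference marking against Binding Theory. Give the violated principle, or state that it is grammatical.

grammatical

The two coindexed NPs are *[Farida₅'s lawyer]₁* and *herself₁*.
*herself₁* is an anaphor; its binding domain is the embedded TP, whose subject is [Farida₅'s lawyer]₁. *[Farida₅'s lawyer]₁* c-commands it within that domain and shares its index, so Principle A is satisfied.
*[Farida₅'s lawyer]₁* is an R-expression; *herself₁* does not c-command it, and no other NP shares its index, so Principle C is satisfied.
All principles are respected.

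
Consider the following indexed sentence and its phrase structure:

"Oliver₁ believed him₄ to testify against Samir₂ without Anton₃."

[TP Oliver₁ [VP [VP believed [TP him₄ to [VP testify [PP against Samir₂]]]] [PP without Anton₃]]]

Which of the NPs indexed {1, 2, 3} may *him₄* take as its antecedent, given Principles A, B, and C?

*him* is a pronoun, so Principle B applies: it must be free in its binding domain.
Binding domain of *him₄*: the matrix TP, whose subject is Oliver₁.
*Oliver₁* c-commands the pronoun within its binding domain → coindexation would violate Principle B.
*Samir₂*: the pronoun c-commands this R-expression → coindexation would violate Principle C on *Samir₂*.
*Anton₃* and the pronoun do not c-command one another → neither Principle B nor Principle C is at stake; coindexation permitted.

{3}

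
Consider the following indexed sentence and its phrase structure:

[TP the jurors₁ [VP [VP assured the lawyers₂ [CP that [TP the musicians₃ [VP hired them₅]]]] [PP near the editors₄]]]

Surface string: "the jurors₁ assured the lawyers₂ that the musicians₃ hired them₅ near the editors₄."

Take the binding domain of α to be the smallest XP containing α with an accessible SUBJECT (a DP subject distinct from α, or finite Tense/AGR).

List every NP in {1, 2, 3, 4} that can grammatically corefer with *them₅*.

*them* is a pronoun, so Principle B applies: it must be free in its binding domain.
Binding domain of *them₅*: the embedded TP, whose subject is the musicians₃.
*the jurors₁* c-commands the pronoun but from outside its binding domain, and is not c-commanded by it → coindexation permitted.
*the lawyers₂* c-commands the pronoun but from outside its binding domain, and is not c-commanded by it → coindexation permitted.
*the musicians₃* c-commands the pronoun within its binding domain → coindexation would violate Principle B.
*the editors₄* and the pronoun do not c-command one another → neither Principle B nor Principle C is at stake; coindexation permitted.

{1, 2, 4}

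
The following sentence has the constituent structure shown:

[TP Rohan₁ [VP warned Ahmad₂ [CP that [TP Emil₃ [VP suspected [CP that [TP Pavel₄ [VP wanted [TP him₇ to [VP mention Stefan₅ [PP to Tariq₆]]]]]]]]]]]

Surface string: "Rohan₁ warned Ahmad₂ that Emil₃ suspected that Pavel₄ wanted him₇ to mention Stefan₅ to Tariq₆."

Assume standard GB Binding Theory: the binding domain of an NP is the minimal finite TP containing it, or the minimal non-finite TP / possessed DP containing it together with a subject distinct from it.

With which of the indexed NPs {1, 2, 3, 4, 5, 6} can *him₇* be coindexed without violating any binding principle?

{1, 2, 3}

*him* is a pronoun, so Principle B applies: it must be free in its binding domain.
Binding domain of *him₇*: the embedded TP, whose subject is Pavel₄.
*Rohan₁* c-commands the pronoun but from outside its binding domain, and is not c-commanded by it → coindexation permitted.
*Ahmad₂* c-commands the pronoun but from outside its binding domain, and is not c-commanded by it → coindexation permitted.
*Emil₃* c-commands the pronoun but from outside its binding domain, and is not c-commanded by it → coindexation permitted.
*Pavel₄* c-commands the pronoun within its binding domain → coindexation would violate Principle B.
*Stefan₅*: the pronoun c-commands this R-expression → coindexation would violate Principle C on *Stefan₅*.
*Tariq₆*: the pronoun c-commands this R-expression → coindexation would violate Principle C on *Tariq₆*.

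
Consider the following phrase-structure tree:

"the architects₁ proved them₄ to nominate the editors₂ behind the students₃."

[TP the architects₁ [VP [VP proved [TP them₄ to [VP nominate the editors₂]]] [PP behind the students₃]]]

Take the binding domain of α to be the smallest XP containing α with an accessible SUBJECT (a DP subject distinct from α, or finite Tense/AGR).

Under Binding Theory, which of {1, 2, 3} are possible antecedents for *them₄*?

*them* is a pronoun, so Principle B applies: it must be free in its binding domain.
Binding domain of *them₄*: the matrix TP, whose subject is the architects₁.
*the architects₁* c-commands the pronoun within its binding domain → coindexation would violate Principle B.
*the editors₂*: the pronoun c-commands this R-expression → coindexation would violate Principle C on *the editors₂*.
*the students₃* and the pronoun do not c-command one another → neither Principle B nor Principle C is at stake; coindexation permitted.

{3}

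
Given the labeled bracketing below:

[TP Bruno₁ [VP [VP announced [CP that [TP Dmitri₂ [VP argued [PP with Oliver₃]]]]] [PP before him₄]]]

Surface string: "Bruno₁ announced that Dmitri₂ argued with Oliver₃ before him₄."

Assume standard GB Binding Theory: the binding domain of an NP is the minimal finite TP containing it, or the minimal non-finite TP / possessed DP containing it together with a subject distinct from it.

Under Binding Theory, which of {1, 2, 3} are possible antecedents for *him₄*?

*him* is a pronoun, so Principle B applies: it must be free in its binding domain.
Binding domain of *him₄*: the matrix TP, whose subject is Bruno₁.
*Bruno₁* c-commands the pronoun within its binding domain → coindexation would violate Principle B.
*Dmitri₂* and the pronoun do not c-command one another → neither Principle B nor Principle C is at stake; coindexation permitted.
*Oliver₃* and the pronoun do not c-command one another → neither Principle B nor Principle C is at stake; coindexation permitted.

{2, 3}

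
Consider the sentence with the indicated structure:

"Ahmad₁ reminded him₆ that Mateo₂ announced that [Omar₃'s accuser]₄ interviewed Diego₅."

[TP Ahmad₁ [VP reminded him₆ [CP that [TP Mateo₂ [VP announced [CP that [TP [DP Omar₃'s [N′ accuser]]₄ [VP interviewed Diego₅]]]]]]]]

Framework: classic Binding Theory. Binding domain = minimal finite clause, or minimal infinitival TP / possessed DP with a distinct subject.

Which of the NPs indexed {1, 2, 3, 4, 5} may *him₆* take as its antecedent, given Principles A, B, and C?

none

*him* is a pronoun, so Principle B applies: it must be free in its binding domain.
Binding domain of *him₆*: the matrix TP, whose subject is Ahmad₁.
*Ahmad₁* c-commands the pronoun within its binding domain → coindexation would violate Principle B.
*Mateo₂*: the pronoun c-commands this R-expression → coindexation would violate Principle C on *Mateo₂*.
*Omar₃*: the pronoun c-commands this R-expression → coindexation would violate Principle C on *Omar₃*.
*[Omar₃'s accuser]₄*: the pronoun c-commands this R-expression → coindexation would violate Principle C on *[Omar₃'s accuser]₄*.
*Diego₅*: the pronoun c-commands this R-expression → coindexation would violate Principle C on *Diego₅*.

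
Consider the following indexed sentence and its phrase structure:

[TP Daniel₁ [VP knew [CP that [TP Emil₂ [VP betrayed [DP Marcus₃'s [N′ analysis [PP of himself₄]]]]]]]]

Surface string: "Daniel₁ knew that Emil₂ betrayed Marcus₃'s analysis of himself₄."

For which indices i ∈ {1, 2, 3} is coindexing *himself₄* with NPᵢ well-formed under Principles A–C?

*himself* is an anaphor, so Principle A applies: it must be bound in its binding domain.
Binding domain of *himself₄*: the possessed DP, whose subject is Marcus₃.
*Daniel₁* c-commands the anaphor but is outside its binding domain → cannot satisfy Principle A.
*Emil₂* c-commands the anaphor but is outside its binding domain → cannot satisfy Principle A.
*Marcus₃* c-commands the anaphor within its binding domain → licit binder.

{3}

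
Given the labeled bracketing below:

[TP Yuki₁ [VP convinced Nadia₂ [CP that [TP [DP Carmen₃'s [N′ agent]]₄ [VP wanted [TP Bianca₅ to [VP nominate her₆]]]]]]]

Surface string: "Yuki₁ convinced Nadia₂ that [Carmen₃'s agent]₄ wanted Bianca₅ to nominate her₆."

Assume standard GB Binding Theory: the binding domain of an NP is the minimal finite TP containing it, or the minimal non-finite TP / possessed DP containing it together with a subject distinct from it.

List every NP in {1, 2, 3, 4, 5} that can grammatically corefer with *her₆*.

*her* is a pronoun, so Principle B applies: it must be free in its binding domain.
Binding domain of *her₆*: the embedded TP, whose subject is Bianca₅.
*Yuki₁* c-commands the pronoun but from outside its binding domain, and is not c-commanded by it → coindexation permitted.
*Nadia₂* c-commands the pronoun but from outside its binding domain, and is not c-commanded by it → coindexation permitted.
*Carmen₃* and the pronoun do not c-command one another → neither Principle B nor Principle C is at stake; coindexation permitted.
*[Carmen₃'s agent]₄* c-commands the pronoun but from outside its binding domain, and is not c-commanded by it → coindexation permitted.
*Bianca₅* c-commands the pronoun within its binding domain → coindexation would violate Principle B.

{1, 2, 3, 4}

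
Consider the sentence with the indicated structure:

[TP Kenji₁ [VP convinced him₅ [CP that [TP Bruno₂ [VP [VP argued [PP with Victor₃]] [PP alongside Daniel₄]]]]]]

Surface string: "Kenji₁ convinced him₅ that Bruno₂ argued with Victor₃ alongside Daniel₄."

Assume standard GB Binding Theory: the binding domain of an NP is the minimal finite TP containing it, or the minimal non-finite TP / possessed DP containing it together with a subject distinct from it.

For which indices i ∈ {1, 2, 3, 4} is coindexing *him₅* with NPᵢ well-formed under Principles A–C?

*him* is a pronoun, so Principle B applies: it must be free in its binding domain.
Binding domain of *him₅*: the matrix TP, whose subject is Kenji₁.
*Kenji₁* c-commands the pronoun within its binding domain → coindexation would violate Principle B.
*Bruno₂*: the pronoun c-commands this R-expression → coindexation would violate Principle C on *Bruno₂*.
*Victor₃*: the pronoun c-commands this R-expression → coindexation would violate Principle C on *Victor₃*.
*Daniel₄*: the pronoun c-commands this R-expression → coindexation would violate Principle C on *Daniel₄*.

none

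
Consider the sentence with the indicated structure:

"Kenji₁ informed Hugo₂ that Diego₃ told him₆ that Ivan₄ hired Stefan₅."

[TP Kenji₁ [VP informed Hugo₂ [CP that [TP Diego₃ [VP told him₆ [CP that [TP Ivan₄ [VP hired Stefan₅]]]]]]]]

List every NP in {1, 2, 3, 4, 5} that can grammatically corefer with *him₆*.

{1, 2}

*him* is a pronoun, so Principle B applies: it must be free in its binding domain.
Binding domain of *him₆*: the embedded TP, whose subject is Diego₃.
*Kenji₁* c-commands the pronoun but from outside its binding domain, and is not c-commanded by it → coindexation permitted.
*Hugo₂* c-commands the pronoun but from outside its binding domain, and is not c-commanded by it → coindexation permitted.
*Diego₃* c-commands the pronoun within its binding domain → coindexation would violate Principle B.
*Ivan₄*: the pronoun c-commands this R-expression → coindexation would violate Principle C on *Ivan₄*.
*Stefan₅*: the pronoun c-commands this R-expression → coindexation would violate Principle C on *Stefan₅*.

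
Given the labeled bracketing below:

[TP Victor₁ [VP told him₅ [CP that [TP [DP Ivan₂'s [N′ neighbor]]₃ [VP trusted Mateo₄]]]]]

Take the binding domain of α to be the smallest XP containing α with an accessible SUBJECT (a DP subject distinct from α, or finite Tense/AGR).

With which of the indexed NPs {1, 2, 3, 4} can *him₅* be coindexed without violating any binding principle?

*him* is a pronoun, so Principle B applies: it must be free in its binding domain.
Binding domain of *him₅*: the matrix TP, whose subject is Victor₁.
*Victor₁* c-commands the pronoun within its binding domain → coindexation would violate Principle B.
*Ivan₂*: the pronoun c-commands this R-expression → coindexation would violate Principle C on *Ivan₂*.
*[Ivan₂'s neighbor]₃*: the pronoun c-commands this R-expression → coindexation would violate Principle C on *[Ivan₂'s neighbor]₃*.
*Mateo₄*: the pronoun c-commands this R-expression → coindexation would violate Principle C on *Mateo₄*.

none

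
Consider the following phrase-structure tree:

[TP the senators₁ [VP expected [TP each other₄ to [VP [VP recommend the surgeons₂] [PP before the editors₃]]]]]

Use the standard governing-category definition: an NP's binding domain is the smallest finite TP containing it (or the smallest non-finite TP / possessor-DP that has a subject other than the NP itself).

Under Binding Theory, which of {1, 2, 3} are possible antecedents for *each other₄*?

*each other* is an anaphor, so Principle A applies: it must be bound in its binding domain.
Binding domain of *each other₄*: the matrix TP, whose subject is the senators₁.
*the senators₁* c-commands the anaphor within its binding domain → licit binder.
*the surgeons₂* does not c-command the anaphor → cannot bind it.
*the editors₃* does not c-command the anaphor → cannot bind it.

{1}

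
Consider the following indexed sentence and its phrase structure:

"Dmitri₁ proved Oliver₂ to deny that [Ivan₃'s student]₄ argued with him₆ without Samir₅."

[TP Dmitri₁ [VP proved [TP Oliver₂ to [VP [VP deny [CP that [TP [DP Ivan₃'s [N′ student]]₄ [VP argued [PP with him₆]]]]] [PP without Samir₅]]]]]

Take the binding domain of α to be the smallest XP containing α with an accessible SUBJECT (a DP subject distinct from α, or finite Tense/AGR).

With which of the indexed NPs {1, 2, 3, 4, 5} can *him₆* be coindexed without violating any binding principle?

*him* is a pronoun, so Principle B applies: it must be free in its binding domain.
Binding domain of *him₆*: the embedded TP, whose subject is [Ivan₃'s student]₄.
*Dmitri₁* c-commands the pronoun but from outside its binding domain, and is not c-commanded by it → coindexation permitted.
*Oliver₂* c-commands the pronoun but from outside its binding domain, and is not c-commanded by it → coindexation permitted.
*Ivan₃* and the pronoun do not c-command one another → neither Principle B nor Principle C is at stake; coindexation permitted.
*[Ivan₃'s student]₄* c-commands the pronoun within its binding domain → coindexation would violate Principle B.
*Samir₅* and the pronoun do not c-command one another → neither Principle B nor Principle C is at stake; coindexation permitted.

{1, 2, 3, 5}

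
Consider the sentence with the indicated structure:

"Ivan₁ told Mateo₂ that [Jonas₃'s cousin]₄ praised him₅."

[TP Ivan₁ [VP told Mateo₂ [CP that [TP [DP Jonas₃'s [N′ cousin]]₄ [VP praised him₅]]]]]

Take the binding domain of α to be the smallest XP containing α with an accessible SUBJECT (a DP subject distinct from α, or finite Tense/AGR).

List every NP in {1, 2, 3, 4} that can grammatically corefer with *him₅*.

*him* is a pronoun, so Principle B applies: it must be free in its binding domain.
Binding domain of *him₅*: the embedded TP, whose subject is [Jonas₃'s cousin]₄.
*Ivan₁* c-commands the pronoun but from outside its binding domain, and is not c-commanded by it → coindexation permitted.
*Mateo₂* c-commands the pronoun but from outside its binding domain, and is not c-commanded by it → coindexation permitted.
*Jonas₃* and the pronoun do not c-command one another → neither Principle B nor Principle C is at stake; coindexation permitted.
*[Jonas₃'s cousin]₄* c-commands the pronoun within its binding domain → coindexation would violate Principle B.

{1, 2, 3}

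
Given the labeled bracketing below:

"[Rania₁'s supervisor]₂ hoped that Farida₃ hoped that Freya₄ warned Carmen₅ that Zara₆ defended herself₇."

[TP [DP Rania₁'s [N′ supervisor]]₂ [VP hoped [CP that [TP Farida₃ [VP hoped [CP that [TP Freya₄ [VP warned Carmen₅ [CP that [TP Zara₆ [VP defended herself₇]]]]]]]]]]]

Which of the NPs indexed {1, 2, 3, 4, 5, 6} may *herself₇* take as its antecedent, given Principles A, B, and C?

{6}

*herself* is an anaphor, so Principle A applies: it must be bound in its binding domain.
Binding domain of *herself₇*: the embedded TP, whose subject is Zara₆.
*Rania₁* does not c-command the anaphor → cannot bind it.
*[Rania₁'s supervisor]₂* c-commands the anaphor but is outside its binding domain → cannot satisfy Principle A.
*Farida₃* c-commands the anaphor but is outside its binding domain → cannot satisfy Principle A.
*Freya₄* c-commands the anaphor but is outside its binding domain → cannot satisfy Principle A.
*Carmen₅* c-commands the anaphor but is outside its binding domain → cannot satisfy Principle A.
*Zara₆* c-commands the anaphor within its binding domain → licit binder.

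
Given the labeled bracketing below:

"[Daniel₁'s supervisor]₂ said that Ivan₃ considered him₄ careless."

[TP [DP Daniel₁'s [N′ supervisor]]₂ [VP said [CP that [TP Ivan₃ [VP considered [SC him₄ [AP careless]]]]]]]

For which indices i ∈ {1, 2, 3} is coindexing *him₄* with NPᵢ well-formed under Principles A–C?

{1, 2}

*him* is a pronoun, so Principle B applies: it must be free in its binding domain.
Binding domain of *him₄*: the embedded TP, whose subject is Ivan₃.
*Daniel₁* and the pronoun do not c-command one another → neither Principle B nor Principle C is at stake; coindexation permitted.
*[Daniel₁'s supervisor]₂* c-commands the pronoun but from outside its binding domain, and is not c-commanded by it → coindexation permitted.
*Ivan₃* c-commands the pronoun within its binding domain → coindexation would violate Principle B.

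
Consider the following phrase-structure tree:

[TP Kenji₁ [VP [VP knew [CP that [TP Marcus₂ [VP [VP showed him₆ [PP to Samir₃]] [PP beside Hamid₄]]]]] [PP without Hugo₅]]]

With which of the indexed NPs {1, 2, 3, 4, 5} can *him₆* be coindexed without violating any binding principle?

*him* is a pronoun, so Principle B applies: it must be free in its binding domain.
Binding domain of *him₆*: the embedded TP, whose subject is Marcus₂.
*Kenji₁* c-commands the pronoun but from outside its binding domain, and is not c-commanded by it → coindexation permitted.
*Marcus₂* c-commands the pronoun within its binding domain → coindexation would violate Principle B.
*Samir₃*: the pronoun c-commands this R-expression → coindexation would violate Principle C on *Samir₃*.
*Hamid₄* and the pronoun do not c-command one another → neither Principle B nor Principle C is at stake; coindexation permitted.
*Hugo₅* and the pronoun do not c-command one another → neither Principle B nor Principle C is at stake; coindexation permitted.

{1, 4, 5}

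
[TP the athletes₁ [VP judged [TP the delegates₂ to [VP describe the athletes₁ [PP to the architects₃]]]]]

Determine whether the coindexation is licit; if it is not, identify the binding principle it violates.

The two coindexed NPs are *the athletes₁* (the lower occurrence) and *the athletes₁* (the higher occurrence).
*the athletes₁* (the lower occurrence) is an R-expression. Principle C requires it to be free everywhere.
*the athletes₁* (the higher occurrence) c-commands it and carries the same index.
The R-expression is bound → Principle C violation.

Principle C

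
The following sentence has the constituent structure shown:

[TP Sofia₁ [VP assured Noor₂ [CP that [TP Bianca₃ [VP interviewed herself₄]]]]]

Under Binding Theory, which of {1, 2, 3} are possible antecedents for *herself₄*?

*herself* is an anaphor, so Principle A applies: it must be bound in its binding domain.
Binding domain of *herself₄*: the embedded TP, whose subject is Bianca₃.
*Sofia₁* c-commands the anaphor but is outside its binding domain → cannot satisfy Principle A.
*Noor₂* c-commands the anaphor but is outside its binding domain → cannot satisfy Principle A.
*Bianca₃* c-commands the anaphor within its binding domain → licit binder.

{3}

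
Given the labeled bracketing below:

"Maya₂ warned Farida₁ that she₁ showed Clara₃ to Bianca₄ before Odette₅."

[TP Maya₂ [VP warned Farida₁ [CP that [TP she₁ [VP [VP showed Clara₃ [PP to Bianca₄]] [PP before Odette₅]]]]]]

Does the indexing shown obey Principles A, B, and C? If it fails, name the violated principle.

The two coindexed NPs are *Farida₁* and *she₁*.
*she₁* is a pronoun; nothing c-commands it within its binding domain (the embedded TP.), so Principle B holds trivially.
*Farida₁* is an R-expression; *she₁* does not c-command it, and no other NP shares its index, so Principle C is satisfied.
All principles are respected.

grammatical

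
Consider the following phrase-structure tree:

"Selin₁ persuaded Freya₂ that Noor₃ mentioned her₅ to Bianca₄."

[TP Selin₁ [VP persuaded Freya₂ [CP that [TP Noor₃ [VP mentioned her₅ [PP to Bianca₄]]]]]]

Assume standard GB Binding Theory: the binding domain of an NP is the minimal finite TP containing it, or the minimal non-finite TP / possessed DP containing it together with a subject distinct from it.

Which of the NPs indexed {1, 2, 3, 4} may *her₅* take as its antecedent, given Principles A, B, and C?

{1, 2}

*her* is a pronoun, so Principle B applies: it must be free in its binding domain.
Binding domain of *her₅*: the embedded TP, whose subject is Noor₃.
*Selin₁* c-commands the pronoun but from outside its binding domain, and is not c-commanded by it → coindexation permitted.
*Freya₂* c-commands the pronoun but from outside its binding domain, and is not c-commanded by it → coindexation permitted.
*Noor₃* c-commands the pronoun within its binding domain → coindexation would violate Principle B.
*Bianca₄*: the pronoun c-commands this R-expression → coindexation would violate Principle C on *Bianca₄*.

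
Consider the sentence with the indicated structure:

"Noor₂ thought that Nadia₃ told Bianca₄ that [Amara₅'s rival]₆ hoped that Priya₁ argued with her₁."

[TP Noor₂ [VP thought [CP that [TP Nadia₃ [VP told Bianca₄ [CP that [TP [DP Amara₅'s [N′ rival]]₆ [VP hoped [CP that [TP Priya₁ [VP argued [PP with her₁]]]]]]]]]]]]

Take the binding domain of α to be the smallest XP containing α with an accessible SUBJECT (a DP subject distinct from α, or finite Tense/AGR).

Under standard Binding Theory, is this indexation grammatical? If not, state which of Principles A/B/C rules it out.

Principle B

The two coindexed NPs are *Priya₁* and *her₁*.
*her₁* is a pronoun. Its binding domain is the embedded TP, whose subject is Priya₁.
*Priya₁* c-commands it within that domain and carries the same index.
The pronoun is locally bound → Principle B violation.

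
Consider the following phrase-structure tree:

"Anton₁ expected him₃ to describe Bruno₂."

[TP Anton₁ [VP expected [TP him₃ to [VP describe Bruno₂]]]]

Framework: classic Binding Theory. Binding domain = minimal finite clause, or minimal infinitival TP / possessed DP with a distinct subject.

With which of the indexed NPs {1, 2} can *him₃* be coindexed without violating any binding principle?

none

*him* is a pronoun, so Principle B applies: it must be free in its binding domain.
Binding domain of *him₃*: the matrix TP, whose subject is Anton₁.
*Anton₁* c-commands the pronoun within its binding domain → coindexation would violate Principle B.
*Bruno₂*: the pronoun c-commands this R-expression → coindexation would violate Principle C on *Bruno₂*.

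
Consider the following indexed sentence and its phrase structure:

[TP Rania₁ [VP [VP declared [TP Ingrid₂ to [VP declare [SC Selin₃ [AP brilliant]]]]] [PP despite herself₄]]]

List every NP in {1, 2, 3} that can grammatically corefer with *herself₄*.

{1}

*herself* is an anaphor, so Principle A applies: it must be bound in its binding domain.
Binding domain of *herself₄*: the matrix TP, whose subject is Rania₁.
*Rania₁* c-commands the anaphor within its binding domain → licit binder.
*Ingrid₂* does not c-command the anaphor → cannot bind it.
*Selin₃* does not c-command the anaphor → cannot bind it.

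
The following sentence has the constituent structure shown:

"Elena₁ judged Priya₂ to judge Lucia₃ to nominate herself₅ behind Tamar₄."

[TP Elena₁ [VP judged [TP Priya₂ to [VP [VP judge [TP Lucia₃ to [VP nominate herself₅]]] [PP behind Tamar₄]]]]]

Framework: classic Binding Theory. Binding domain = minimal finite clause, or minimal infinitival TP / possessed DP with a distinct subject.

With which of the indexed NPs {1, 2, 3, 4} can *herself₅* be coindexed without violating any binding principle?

{3}

*herself* is an anaphor, so Principle A applies: it must be bound in its binding domain.
Binding domain of *herself₅*: the embedded TP, whose subject is Lucia₃.
*Elena₁* c-commands the anaphor but is outside its binding domain → cannot satisfy Principle A.
*Priya₂* c-commands the anaphor but is outside its binding domain → cannot satisfy Principle A.
*Lucia₃* c-commands the anaphor within its binding domain → licit binder.
*Tamar₄* does not c-command the anaphor → cannot bind it.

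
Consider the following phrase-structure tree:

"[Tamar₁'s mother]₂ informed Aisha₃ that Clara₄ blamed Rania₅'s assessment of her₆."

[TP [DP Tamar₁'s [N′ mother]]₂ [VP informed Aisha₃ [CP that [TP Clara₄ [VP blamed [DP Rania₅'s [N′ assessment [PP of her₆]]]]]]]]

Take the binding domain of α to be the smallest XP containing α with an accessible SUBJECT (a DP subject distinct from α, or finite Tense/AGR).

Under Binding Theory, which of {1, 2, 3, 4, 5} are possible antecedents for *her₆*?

*her* is a pronoun, so Principle B applies: it must be free in its binding domain.
Binding domain of *her₆*: the possessed DP, whose subject is Rania₅.
*Tamar₁* and the pronoun do not c-command one another → neither Principle B nor Principle C is at stake; coindexation permitted.
*[Tamar₁'s mother]₂* c-commands the pronoun but from outside its binding domain, and is not c-commanded by it → coindexation permitted.
*Aisha₃* c-commands the pronoun but from outside its binding domain, and is not c-commanded by it → coindexation permitted.
*Clara₄* c-commands the pronoun but from outside its binding domain, and is not c-commanded by it → coindexation permitted.
*Rania₅* c-commands the pronoun within its binding domain → coindexation would violate Principle B.

{1, 2, 3, 4}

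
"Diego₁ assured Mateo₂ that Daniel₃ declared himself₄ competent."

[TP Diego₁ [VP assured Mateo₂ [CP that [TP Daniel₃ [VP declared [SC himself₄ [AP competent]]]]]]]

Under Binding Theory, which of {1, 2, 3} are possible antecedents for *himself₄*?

*himself* is an anaphor, so Principle A applies: it must be bound in its binding domain.
Binding domain of *himself₄*: the embedded TP, whose subject is Daniel₃.
*Diego₁* c-commands the anaphor but is outside its binding domain → cannot satisfy Principle A.
*Mateo₂* c-commands the anaphor but is outside its binding domain → cannot satisfy Principle A.
*Daniel₃* c-commands the anaphor within its binding domain → licit binder.

{3}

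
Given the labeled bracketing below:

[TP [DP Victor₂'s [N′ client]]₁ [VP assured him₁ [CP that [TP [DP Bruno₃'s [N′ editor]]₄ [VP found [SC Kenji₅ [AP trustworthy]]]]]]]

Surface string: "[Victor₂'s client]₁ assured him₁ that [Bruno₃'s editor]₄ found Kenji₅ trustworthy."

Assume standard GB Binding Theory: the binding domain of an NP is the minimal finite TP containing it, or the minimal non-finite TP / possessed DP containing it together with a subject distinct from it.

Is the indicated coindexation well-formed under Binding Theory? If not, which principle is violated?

Principle B

The two coindexed NPs are *[Victor₂'s client]₁* and *him₁*.
*him₁* is a pronoun. Its binding domain is the matrix TP, whose subject is [Victor₂'s client]₁.
*[Victor₂'s client]₁* c-commands it within that domain and carries the same index.
The pronoun is locally bound → Principle B violation.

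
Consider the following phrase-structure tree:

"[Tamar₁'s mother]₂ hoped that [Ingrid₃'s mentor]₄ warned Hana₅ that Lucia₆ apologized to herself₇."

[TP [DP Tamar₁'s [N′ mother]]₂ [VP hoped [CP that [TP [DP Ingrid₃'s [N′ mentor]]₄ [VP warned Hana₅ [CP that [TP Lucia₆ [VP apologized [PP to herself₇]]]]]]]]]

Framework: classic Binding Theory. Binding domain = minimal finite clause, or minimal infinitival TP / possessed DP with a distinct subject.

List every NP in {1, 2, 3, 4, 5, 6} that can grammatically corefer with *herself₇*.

*herself* is an anaphor, so Principle A applies: it must be bound in its binding domain.
Binding domain of *herself₇*: the embedded TP, whose subject is Lucia₆.
*Tamar₁* does not c-command the anaphor → cannot bind it.
*[Tamar₁'s mother]₂* c-commands the anaphor but is outside its binding domain → cannot satisfy Principle A.
*Ingrid₃* does not c-command the anaphor → cannot bind it.
*[Ingrid₃'s mentor]₄* c-commands the anaphor but is outside its binding domain → cannot satisfy Principle A.
*Hana₅* c-commands the anaphor but is outside its binding domain → cannot satisfy Principle A.
*Lucia₆* c-commands the anaphor within its binding domain → licit binder.

{6}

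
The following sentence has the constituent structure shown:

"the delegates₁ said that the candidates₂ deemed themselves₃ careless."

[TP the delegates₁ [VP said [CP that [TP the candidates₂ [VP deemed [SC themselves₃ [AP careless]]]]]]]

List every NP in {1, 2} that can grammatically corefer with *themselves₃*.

*themselves* is an anaphor, so Principle A applies: it must be bound in its binding domain.
Binding domain of *themselves₃*: the embedded TP, whose subject is the candidates₂.
*the delegates₁* c-commands the anaphor but is outside its binding domain → cannot satisfy Principle A.
*the candidates₂* c-commands the anaphor within its binding domain → licit binder.

{2}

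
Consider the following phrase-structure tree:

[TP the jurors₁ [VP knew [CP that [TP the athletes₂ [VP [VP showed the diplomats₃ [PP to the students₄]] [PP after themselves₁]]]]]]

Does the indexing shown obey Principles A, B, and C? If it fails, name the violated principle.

The two coindexed NPs are *the jurors₁* and *themselves₁*.
*themselves₁* is an anaphor. Principle A requires it to be bound within its binding domain — the embedded TP, whose subject is the athletes₂.
Within that domain it is c-commanded by *the athletes₂*, which does not share its index.
*the jurors₁* does c-command the anaphor, but from outside its binding domain.
The anaphor is unbound in its domain → Principle A violation.

Principle A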